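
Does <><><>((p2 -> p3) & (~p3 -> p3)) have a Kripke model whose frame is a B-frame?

1. <><><>((p2 -> p3) & (~p3 -> p3)), u
2. <><>((p2 -> p3) & (~p3 -> p3)), v
3. <>((p2 -> p3) & (~p3 -> p3)), w
4. (p2 -> p3) & (~p3 -> p3), x
5. p2 -> p3, x
6. ~p3 -> p3, x
7. p3, x
Accessibility: uRu, uRv, vRu, vRv, vRw, wRv, wRw, wRx, xRw, xRx

Yes, satisfiable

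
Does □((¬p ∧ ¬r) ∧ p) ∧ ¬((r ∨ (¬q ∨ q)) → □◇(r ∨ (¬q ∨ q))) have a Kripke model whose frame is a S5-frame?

1. □((¬p ∧ ¬r) ∧ p) ∧ ¬((r ∨ (¬q ∨ q)) → □◇(r ∨ (¬q ∨ q))), 0
2. □((¬p ∧ ¬r) ∧ p), 0
3. ¬((r ∨ (¬q ∨ q)) → □◇(r ∨ (¬q ∨ q))), 0
4. r ∨ (¬q ∨ q), 0
5. ¬□◇(r ∨ (¬q ∨ q)), 0
6. (¬p ∧ ¬r) ∧ p, 0
7. ¬p ∧ ¬r, 0
8. p, 0
9. ¬p, 0
10. ¬r, 0
Accessibility: 0R0
Branch closes: p and ¬p both at 0.
(One branch shown.) All branches close.

Unsatisfiable (every branch closes)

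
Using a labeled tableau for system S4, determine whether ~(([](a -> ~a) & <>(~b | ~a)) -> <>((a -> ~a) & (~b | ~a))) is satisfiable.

1. ~(([](a -> ~a) & <>(~b | ~a)) -> <>((a -> ~a) & (~b | ~a))), u
2. [](a -> ~a) & <>(~b | ~a), u   [~->-rule on 1]
3. ~<>((a -> ~a) & (~b | ~a)), u   [~->-rule on 1]
4. [](a -> ~a), u   [&-rule on 2]
5. <>(~b | ~a), u   [&-rule on 2]
6. ~((a -> ~a) & (~b | ~a)), u   [~<>-rule on 3 via uRu]
7. a -> ~a, u   [[]-rule on 4 via uRu]
8. ~(~b | ~a), u   [~&-rule on 6 (branches; this branch)]
9. b, u   [~|-rule on 8]
10. a, u   [~|-rule on 8]
11. ~a, u   [->-rule on 7 (branches; this branch)]
Accessibility: uRu
Branch closes: a and ~a both at u.
(One branch shown.) All branches close.

Unsatisfiable (every branch closes)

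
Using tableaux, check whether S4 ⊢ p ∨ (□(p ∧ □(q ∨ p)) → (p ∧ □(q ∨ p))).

Valid

Tableau for the negation ¬(p ∨ (□(p ∧ □(q ∨ p)) → (p ∧ □(q ∨ p)))):
1. ¬(p ∨ (□(p ∧ □(q ∨ p)) → (p ∧ □(q ∨ p)))), w0
2. ¬p, w0
3. ¬(□(p ∧ □(q ∨ p)) → (p ∧ □(q ∨ p))), w0
4. □(p ∧ □(q ∨ p)), w0
5. ¬(p ∧ □(q ∨ p)), w0
6. p ∧ □(q ∨ p), w0
7. p, w0
8. □(q ∨ p), w0
Accessibility: w0Rw0
Branch closes: p and ¬p both at w0.
Every branch of the negation's tableau closes; the branch above is one of them.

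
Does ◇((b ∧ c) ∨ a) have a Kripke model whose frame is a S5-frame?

1. ◇((b ∧ c) ∨ a), u
2. (b ∧ c) ∨ a, v   [◇-rule on 1: fresh world v, uRv]
3. a, v   [∨-rule on 2 (branches; this branch)]
Accessibility: uRu, uRv, vRu, vRv

Satisfiable (open branch found)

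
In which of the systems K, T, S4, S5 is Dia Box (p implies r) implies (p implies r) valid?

S5

S4-tableau for the negation not (Dia Box (p implies r) implies (p implies r)):
1. not (Dia Box (p implies r) implies (p implies r)), 0
2. Dia Box (p implies r), 0
3. not (p implies r), 0
4. p, 0
5. not r, 0
6. Box (p implies r), 1
7. p implies r, 1
8. r, 1
Accessibility: 0R0, 0R1, 1R1
Complete open branch: countermodel on an S4-frame, so not valid in S4, nor in K, T (the same frame is also a K-frame and a T-frame).
S5-tableau for the negation not (Dia Box (p implies r) implies (p implies r)):
1. not (Dia Box (p implies r) implies (p implies r)), 0
2. Dia Box (p implies r), 0
3. not (p implies r), 0
4. p, 0
5. not r, 0
6. Box (p implies r), 1
7. p implies r, 0
8. p implies r, 1
9. r, 0
Accessibility: 0R0, 0R1, 1R0, 1R1
Branch closes: r and not r both at 0.
Every branch closes (one shown): valid in S5.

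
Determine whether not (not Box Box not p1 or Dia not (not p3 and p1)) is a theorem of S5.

Invalid (countermodel exists)

Tableau for the negation not Box Box not p1 or Dia not (not p3 and p1):
1. not Box Box not p1 or Dia not (not p3 and p1), 0
2. Dia not (not p3 and p1), 0
3. not (not p3 and p1), 1
4. not p1, 1
Accessibility: 0R0, 0R1, 1R0, 1R1
The negation has an open branch (countermodel exists).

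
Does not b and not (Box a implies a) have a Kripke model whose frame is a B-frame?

1. not b and not (Box a implies a), w0
2. not b, w0   [and-rule on 1]
3. not (Box a implies a), w0   [and-rule on 1]
4. Box a, w0   [neg-implies-rule on 3]
5. not a, w0   [neg-implies-rule on 3]
6. a, w0   [Box-rule on 4 via w0Rw0]
Accessibility: w0Rw0
Branch closes: a and not a both at w0.
Every branch closes; the branch above is one of them.

No, unsatisfiable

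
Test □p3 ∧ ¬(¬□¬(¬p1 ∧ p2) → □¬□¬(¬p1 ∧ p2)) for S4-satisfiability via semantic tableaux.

Satisfiable

1. □p3 ∧ ¬(¬□¬(¬p1 ∧ p2) → □¬□¬(¬p1 ∧ p2)), 0
2. □p3, 0
3. ¬(¬□¬(¬p1 ∧ p2) → □¬□¬(¬p1 ∧ p2)), 0
4. ¬□¬(¬p1 ∧ p2), 0
5. ¬□¬□¬(¬p1 ∧ p2), 0
6. p3, 0
7. ¬p1 ∧ p2, 1
8. ¬p1, 1
9. p2, 1
10. p3, 1
11. □¬(¬p1 ∧ p2), 2
12. p3, 2
13. ¬(¬p1 ∧ p2), 2
14. ¬p2, 2
Accessibility: 0R0, 0R1, 0R2, 1R1, 2R2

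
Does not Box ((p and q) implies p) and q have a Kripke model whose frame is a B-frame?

1. not Box ((p and q) implies p) and q, u
2. not Box ((p and q) implies p), u
3. q, u
4. not ((p and q) implies p), v
5. p and q, v
6. not p, v
7. p, v
8. q, v
Accessibility: uRu, uRv, vRu, vRv
Branch closes: p and not p both at v.
(One branch shown.) All branches close.

No, unsatisfiable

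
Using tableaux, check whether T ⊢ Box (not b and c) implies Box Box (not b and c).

Tableau for the negation not (Box (not b and c) implies Box Box (not b and c)):
1. not (Box (not b and c) implies Box Box (not b and c)), w0
2. Box (not b and c), w0
3. not Box Box (not b and c), w0
4. not b and c, w0
5. not b, w0
6. c, w0
7. not Box (not b and c), w1
8. not b and c, w1
9. not b, w1
10. c, w1
11. not (not b and c), w2
12. not c, w2
Accessibility: w0Rw0, w0Rw1, w1Rw1, w1Rw2, w2Rw2
The negation has an open branch (countermodel exists).

Not valid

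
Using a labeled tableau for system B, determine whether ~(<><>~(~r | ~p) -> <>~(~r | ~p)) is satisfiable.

1. ~(<><>~(~r | ~p) -> <>~(~r | ~p)), u
2. <><>~(~r | ~p), u   [~->-rule on 1]
3. ~<>~(~r | ~p), u   [~->-rule on 1]
4. ~r | ~p, u   [~<>-rule on 3 via uRu]
5. ~p, u   [|-rule on 4 (branches; this branch)]
6. <>~(~r | ~p), v   [<>-rule on 2: fresh world v, uRv]
7. ~r | ~p, v   [~<>-rule on 3 via uRv]
8. ~p, v   [|-rule on 7 (branches; this branch)]
9. ~(~r | ~p), w   [<>-rule on 6: fresh world w, vRw]
10. r, w   [~|-rule on 9]
11. p, w   [~|-rule on 9]
Accessibility: uRu, uRv, vRu, vRv, vRw, wRv, wRw

Satisfiable (open branch found)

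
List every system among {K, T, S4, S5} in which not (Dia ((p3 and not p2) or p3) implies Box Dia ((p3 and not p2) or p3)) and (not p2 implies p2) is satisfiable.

K, T, S4

S4-tableau for the formula:
1. not (Dia ((p3 and not p2) or p3) implies Box Dia ((p3 and not p2) or p3)) and (not p2 implies p2), w0
2. not (Dia ((p3 and not p2) or p3) implies Box Dia ((p3 and not p2) or p3)), w0
3. not p2 implies p2, w0
4. Dia ((p3 and not p2) or p3), w0
5. not Box Dia ((p3 and not p2) or p3), w0
6. p2, w0
7. (p3 and not p2) or p3, w1
8. p3, w1
9. not Dia ((p3 and not p2) or p3), w2
10. not ((p3 and not p2) or p3), w2
11. not (p3 and not p2), w2
12. not p3, w2
13. p2, w2
Accessibility: w0Rw0, w0Rw1, w0Rw2, w1Rw1, w2Rw2
Complete open branch: satisfiable in S4, hence also in K, T (this S4-model is also a K-model and a T-model).
S5-tableau for the formula:
1. not (Dia ((p3 and not p2) or p3) implies Box Dia ((p3 and not p2) or p3)) and (not p2 implies p2), w0
2. not (Dia ((p3 and not p2) or p3) implies Box Dia ((p3 and not p2) or p3)), w0
3. not p2 implies p2, w0
4. Dia ((p3 and not p2) or p3), w0
5. not Box Dia ((p3 and not p2) or p3), w0
6. p2, w0
7. (p3 and not p2) or p3, w1
8. p3 and not p2, w1
9. p3, w1
10. not p2, w1
11. not Dia ((p3 and not p2) or p3), w2
12. not ((p3 and not p2) or p3), w0
13. not (p3 and not p2), w0
14. not p3, w0
15. not ((p3 and not p2) or p3), w1
16. not (p3 and not p2), w1
17. not p3, w1
Accessibility: w0Rw0, w0Rw1, w0Rw2, w1Rw0, w1Rw1, w1Rw2, w2Rw0, w2Rw1, w2Rw2
Branch closes: p3 and not p3 both at w1.
Every branch closes (one shown): unsatisfiable in S5.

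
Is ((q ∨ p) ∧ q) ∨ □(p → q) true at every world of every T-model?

Not valid

Tableau for the negation ¬(((q ∨ p) ∧ q) ∨ □(p → q)):
1. ¬(((q ∨ p) ∧ q) ∨ □(p → q)), 0
2. ¬((q ∨ p) ∧ q), 0
3. ¬□(p → q), 0
4. ¬q, 0
5. ¬(p → q), 1
6. p, 1
7. ¬q, 1
Accessibility: 0R0, 0R1, 1R1
The negation has an open branch (countermodel exists).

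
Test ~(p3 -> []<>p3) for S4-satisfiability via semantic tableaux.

1. ~(p3 -> []<>p3), w0
2. p3, w0
3. ~[]<>p3, w0
4. ~<>p3, w1
5. ~p3, w1
Accessibility: w0Rw0, w0Rw1, w1Rw1

Yes, satisfiable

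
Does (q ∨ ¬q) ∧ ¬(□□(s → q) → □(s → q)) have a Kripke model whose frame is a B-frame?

1. (q ∨ ¬q) ∧ ¬(□□(s → q) → □(s → q)), w0
2. q ∨ ¬q, w0
3. ¬(□□(s → q) → □(s → q)), w0
4. □□(s → q), w0
5. ¬□(s → q), w0
6. □(s → q), w0
7. s → q, w0
8. ¬q, w0
9. ¬s, w0
10. ¬(s → q), w1
11. s, w1
12. ¬q, w1
13. □(s → q), w1
14. s → q, w1
15. q, w1
Accessibility: w0Rw0, w0Rw1, w1Rw0, w1Rw1
Branch closes: q and ¬q both at w1.
(One branch shown.) All branches close.

No, unsatisfiable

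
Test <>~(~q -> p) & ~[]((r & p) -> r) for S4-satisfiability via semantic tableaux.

Unsatisfiable (every branch closes)

1. <>~(~q -> p) & ~[]((r & p) -> r), w0
2. <>~(~q -> p), w0
3. ~[]((r & p) -> r), w0
4. ~(~q -> p), w1
5. ~q, w1
6. ~p, w1
7. ~((r & p) -> r), w2
8. r & p, w2
9. ~r, w2
10. r, w2
11. p, w2
Accessibility: w0Rw0, w0Rw1, w0Rw2, w1Rw1, w2Rw2
Branch closes: r and ~r both at w2.
(One branch shown.) All branches close.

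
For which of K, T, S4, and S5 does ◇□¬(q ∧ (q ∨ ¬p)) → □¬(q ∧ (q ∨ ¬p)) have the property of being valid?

S5

S5-tableau for the negation ¬(◇□¬(q ∧ (q ∨ ¬p)) → □¬(q ∧ (q ∨ ¬p))):
1. ¬(◇□¬(q ∧ (q ∨ ¬p)) → □¬(q ∧ (q ∨ ¬p))), u
2. ◇□¬(q ∧ (q ∨ ¬p)), u
3. ¬□¬(q ∧ (q ∨ ¬p)), u
4. □¬(q ∧ (q ∨ ¬p)), v
5. ¬(q ∧ (q ∨ ¬p)), u
6. ¬(q ∧ (q ∨ ¬p)), v
7. ¬(q ∨ ¬p), u
8. ¬q, u
9. p, u
10. ¬(q ∨ ¬p), v
11. ¬q, v
12. p, v
13. q ∧ (q ∨ ¬p), w
14. q, w
15. q ∨ ¬p, w
16. ¬(q ∧ (q ∨ ¬p)), w
17. ¬p, w
18. ¬(q ∨ ¬p), w
19. ¬q, w
20. p, w
Accessibility: uRu, uRv, uRw, vRu, vRv, vRw, wRu, wRv, wRw
Branch closes: q and ¬q both at w.
Every branch closes (one shown): valid in S5.
S4-tableau for the negation ¬(◇□¬(q ∧ (q ∨ ¬p)) → □¬(q ∧ (q ∨ ¬p))):
1. ¬(◇□¬(q ∧ (q ∨ ¬p)) → □¬(q ∧ (q ∨ ¬p))), u
2. ◇□¬(q ∧ (q ∨ ¬p)), u
3. ¬□¬(q ∧ (q ∨ ¬p)), u
4. □¬(q ∧ (q ∨ ¬p)), v
5. ¬(q ∧ (q ∨ ¬p)), v
6. ¬(q ∨ ¬p), v
7. ¬q, v
8. p, v
9. q ∧ (q ∨ ¬p), w
10. q, w
11. q ∨ ¬p, w
12. ¬p, w
Accessibility: uRu, uRv, uRw, vRv, wRw
Complete open branch: countermodel on an S4-frame, so not valid in S4, nor in K, T (the same frame is also a K-frame and a T-frame).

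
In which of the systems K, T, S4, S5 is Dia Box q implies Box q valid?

S4-tableau for the negation not (Dia Box q implies Box q):
1. not (Dia Box q implies Box q), w0
2. Dia Box q, w0
3. not Box q, w0
4. Box q, w1
5. q, w1
6. not q, w2
Accessibility: w0Rw0, w0Rw1, w0Rw2, w1Rw1, w2Rw2
Complete open branch: countermodel on an S4-frame, so not valid in S4, nor in K, T (the same frame is also a K-frame and a T-frame).
S5-tableau for the negation not (Dia Box q implies Box q):
1. not (Dia Box q implies Box q), w0
2. Dia Box q, w0
3. not Box q, w0
4. Box q, w1
5. q, w0
6. q, w1
7. not q, w2
8. q, w2
Accessibility: w0Rw0, w0Rw1, w0Rw2, w1Rw0, w1Rw1, w1Rw2, w2Rw0, w2Rw1, w2Rw2
Branch closes: q and not q both at w2.
Every branch closes (one shown): valid in S5.

S5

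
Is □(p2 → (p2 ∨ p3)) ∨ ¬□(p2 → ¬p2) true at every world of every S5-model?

Valid

Tableau for the negation ¬(□(p2 → (p2 ∨ p3)) ∨ ¬□(p2 → ¬p2)):
1. ¬(□(p2 → (p2 ∨ p3)) ∨ ¬□(p2 → ¬p2)), w0
2. ¬□(p2 → (p2 ∨ p3)), w0
3. □(p2 → ¬p2), w0
4. p2 → ¬p2, w0
5. ¬p2, w0
6. ¬(p2 → (p2 ∨ p3)), w1
7. p2, w1
8. ¬(p2 ∨ p3), w1
9. ¬p2, w1
10. ¬p3, w1
Accessibility: w0Rw0, w0Rw1, w1Rw0, w1Rw1
Branch closes: p2 and ¬p2 both at w1.
Every branch of the negation's tableau closes; the branch above is one of them.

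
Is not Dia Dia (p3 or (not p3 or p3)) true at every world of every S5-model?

Tableau for the negation Dia Dia (p3 or (not p3 or p3)):
1. Dia Dia (p3 or (not p3 or p3)), w0
2. Dia (p3 or (not p3 or p3)), w1
3. p3 or (not p3 or p3), w2
4. not p3 or p3, w2
5. p3, w2
Accessibility: w0Rw0, w0Rw1, w0Rw2, w1Rw0, w1Rw1, w1Rw2, w2Rw0, w2Rw1, w2Rw2
The negation has an open branch (countermodel exists).

No, not valid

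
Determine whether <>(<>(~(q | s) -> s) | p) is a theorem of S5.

Invalid (countermodel exists)

Tableau for the negation ~<>(<>(~(q | s) -> s) | p):
1. ~<>(<>(~(q | s) -> s) | p), 0
2. ~(<>(~(q | s) -> s) | p), 0
3. ~<>(~(q | s) -> s), 0
4. ~p, 0
5. ~(~(q | s) -> s), 0
6. ~(q | s), 0
7. ~s, 0
8. ~q, 0
Accessibility: 0R0
The negation has an open branch (countermodel exists).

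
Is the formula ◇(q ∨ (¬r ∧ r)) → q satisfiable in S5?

Satisfiable (open branch found)

1. ◇(q ∨ (¬r ∧ r)) → q, u
2. q, u   [→-rule on 1 (branches; this branch)]
Accessibility: uRu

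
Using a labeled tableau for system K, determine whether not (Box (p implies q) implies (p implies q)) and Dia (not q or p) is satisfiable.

1. not (Box (p implies q) implies (p implies q)) and Dia (not q or p), u
2. not (Box (p implies q) implies (p implies q)), u   [and-rule on 1]
3. Dia (not q or p), u   [and-rule on 1]
4. Box (p implies q), u   [neg-implies-rule on 2]
5. not (p implies q), u   [neg-implies-rule on 2]
6. p, u   [neg-implies-rule on 5]
7. not q, u   [neg-implies-rule on 5]
8. not q or p, v   [Dia-rule on 3: fresh world v, uRv]
9. p implies q, v   [Box-rule on 4 via uRv]
10. p, v   [or-rule on 8 (branches; this branch)]
11. q, v   [implies-rule on 9 (branches; this branch)]
Accessibility: uRv

Satisfiable (open branch found)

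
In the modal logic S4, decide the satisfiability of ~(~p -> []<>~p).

Yes, satisfiable

1. ~(~p -> []<>~p), 0
2. ~p, 0
3. ~[]<>~p, 0
4. ~<>~p, 1
5. p, 1
Accessibility: 0R0, 0R1, 1R1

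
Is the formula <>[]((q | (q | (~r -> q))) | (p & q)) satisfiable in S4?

1. <>[]((q | (q | (~r -> q))) | (p & q)), 0
2. []((q | (q | (~r -> q))) | (p & q)), 1
3. (q | (q | (~r -> q))) | (p & q), 1
4. p & q, 1
5. p, 1
6. q, 1
Accessibility: 0R0, 0R1, 1R1

Satisfiable (open branch found)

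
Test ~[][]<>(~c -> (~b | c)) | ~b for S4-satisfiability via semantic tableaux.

1. ~[][]<>(~c -> (~b | c)) | ~b, w0
2. ~b, w0
Accessibility: w0Rw0

Satisfiable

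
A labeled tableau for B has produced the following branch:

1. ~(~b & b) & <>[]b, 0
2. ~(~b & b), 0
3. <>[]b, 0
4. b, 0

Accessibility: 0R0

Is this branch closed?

Open

No atom appears with both signs at the same world.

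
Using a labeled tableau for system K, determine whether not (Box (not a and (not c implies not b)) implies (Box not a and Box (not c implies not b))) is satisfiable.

Unsatisfiable

1. not (Box (not a and (not c implies not b)) implies (Box not a and Box (not c implies not b))), w0
2. Box (not a and (not c implies not b)), w0
3. not (Box not a and Box (not c implies not b)), w0
4. not Box (not c implies not b), w0
5. not (not c implies not b), w1
6. not c, w1
7. b, w1
8. not a and (not c implies not b), w1
9. not a, w1
10. not c implies not b, w1
11. not b, w1
Accessibility: w0Rw1
Branch closes: b and not b both at w1.
Every branch closes; the branch above is one of them.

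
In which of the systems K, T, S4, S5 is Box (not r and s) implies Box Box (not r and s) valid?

T-tableau for the negation not (Box (not r and s) implies Box Box (not r and s)):
1. not (Box (not r and s) implies Box Box (not r and s)), w0
2. Box (not r and s), w0   [neg-implies-rule on 1]
3. not Box Box (not r and s), w0   [neg-implies-rule on 1]
4. not r and s, w0   [Box-rule on 2 via w0Rw0]
5. not r, w0   [and-rule on 4]
6. s, w0   [and-rule on 4]
7. not Box (not r and s), w1   [neg-Box-rule on 3: fresh world w1, w0Rw1]
8. not r and s, w1   [Box-rule on 2 via w0Rw1]
9. not r, w1   [and-rule on 8]
10. s, w1   [and-rule on 8]
11. not (not r and s), w2   [neg-Box-rule on 7: fresh world w2, w1Rw2]
12. not s, w2   [neg-and-rule on 11 (branches; this branch)]
Accessibility: w0Rw0, w0Rw1, w1Rw1, w1Rw2, w2Rw2
Complete open branch: countermodel on a T-frame, so not valid in T, nor in K (the same frame is also a K-frame).
S4-tableau for the negation not (Box (not r and s) implies Box Box (not r and s)):
1. not (Box (not r and s) implies Box Box (not r and s)), w0
2. Box (not r and s), w0   [neg-implies-rule on 1]
3. not Box Box (not r and s), w0   [neg-implies-rule on 1]
4. not r and s, w0   [Box-rule on 2 via w0Rw0]
5. not r, w0   [and-rule on 4]
6. s, w0   [and-rule on 4]
7. not Box (not r and s), w1   [neg-Box-rule on 3: fresh world w1, w0Rw1]
8. not r and s, w1   [Box-rule on 2 via w0Rw1]
9. not r, w1   [and-rule on 8]
10. s, w1   [and-rule on 8]
11. not (not r and s), w2   [neg-Box-rule on 7: fresh world w2, w1Rw2]
12. not r and s, w2   [Box-rule on 2 via w0Rw2]
13. not r, w2   [and-rule on 12]
14. s, w2   [and-rule on 12]
15. not s, w2   [neg-and-rule on 11 (branches; this branch)]
Accessibility: w0Rw0, w0Rw1, w0Rw2, w1Rw1, w1Rw2, w2Rw2
Branch closes: s and not s both at w2.
Every branch closes (one shown): valid in S4, hence also in S5 (every theorem of S4 is a theorem of S5).

S4, S5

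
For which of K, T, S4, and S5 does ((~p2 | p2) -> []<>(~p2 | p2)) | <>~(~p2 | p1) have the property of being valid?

T, S4, S5

T-tableau for the negation ~(((~p2 | p2) -> []<>(~p2 | p2)) | <>~(~p2 | p1)):
1. ~(((~p2 | p2) -> []<>(~p2 | p2)) | <>~(~p2 | p1)), u
2. ~((~p2 | p2) -> []<>(~p2 | p2)), u
3. ~<>~(~p2 | p1), u
4. ~p2 | p2, u
5. ~[]<>(~p2 | p2), u
6. ~p2 | p1, u
7. p2, u
8. p1, u
9. ~<>(~p2 | p2), v
10. ~p2 | p1, v
11. ~(~p2 | p2), v
12. p2, v
13. ~p2, v
Accessibility: uRu, uRv, vRv
Branch closes: p2 and ~p2 both at v.
Every branch closes (one shown): valid in T, hence also in S4, S5 (every theorem of T is a theorem of S4 and S5).
K-tableau for the negation ~(((~p2 | p2) -> []<>(~p2 | p2)) | <>~(~p2 | p1)):
1. ~(((~p2 | p2) -> []<>(~p2 | p2)) | <>~(~p2 | p1)), u
2. ~((~p2 | p2) -> []<>(~p2 | p2)), u
3. ~<>~(~p2 | p1), u
4. ~p2 | p2, u
5. ~[]<>(~p2 | p2), u
6. p2, u
7. ~<>(~p2 | p2), v
8. ~p2 | p1, v
9. p1, v
Accessibility: uRv
Complete open branch: countermodel on a K-frame, so not valid in K.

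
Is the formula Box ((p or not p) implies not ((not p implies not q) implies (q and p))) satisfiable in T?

1. Box ((p or not p) implies not ((not p implies not q) implies (q and p))), u
2. (p or not p) implies not ((not p implies not q) implies (q and p)), u
3. not ((not p implies not q) implies (q and p)), u
4. not p implies not q, u
5. not (q and p), u
6. not q, u
7. not p, u
Accessibility: uRu

Satisfiable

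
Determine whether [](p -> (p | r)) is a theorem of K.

Valid in K

Tableau for the negation ~[](p -> (p | r)):
1. ~[](p -> (p | r)), 0
2. ~(p -> (p | r)), 1
3. p, 1
4. ~(p | r), 1
5. ~p, 1
6. ~r, 1
Accessibility: 0R1
Branch closes: p and ~p both at 1.
Every branch of the negation's tableau closes; the branch above is one of them.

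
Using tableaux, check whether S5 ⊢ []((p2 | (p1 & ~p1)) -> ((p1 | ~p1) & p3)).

Invalid (countermodel exists)

Tableau for the negation ~[]((p2 | (p1 & ~p1)) -> ((p1 | ~p1) & p3)):
1. ~[]((p2 | (p1 & ~p1)) -> ((p1 | ~p1) & p3)), u
2. ~((p2 | (p1 & ~p1)) -> ((p1 | ~p1) & p3)), v   [~[]-rule on 1: fresh world v, uRv]
3. p2 | (p1 & ~p1), v   [~->-rule on 2]
4. ~((p1 | ~p1) & p3), v   [~->-rule on 2]
5. p2, v   [|-rule on 3 (branches; this branch)]
6. ~p3, v   [~&-rule on 4 (branches; this branch)]
Accessibility: uRu, uRv, vRu, vRv
The negation has an open branch (countermodel exists).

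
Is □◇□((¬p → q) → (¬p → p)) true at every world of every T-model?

Tableau for the negation ¬□◇□((¬p → q) → (¬p → p)):
1. ¬□◇□((¬p → q) → (¬p → p)), 0
2. ¬◇□((¬p → q) → (¬p → p)), 1
3. ¬□((¬p → q) → (¬p → p)), 1
4. ¬((¬p → q) → (¬p → p)), 2
5. ¬p → q, 2
6. ¬(¬p → p), 2
7. ¬p, 2
8. ¬□((¬p → q) → (¬p → p)), 2
9. q, 2
10. ¬((¬p → q) → (¬p → p)), 3
11. ¬p → q, 3
12. ¬(¬p → p), 3
13. ¬p, 3
14. q, 3
Accessibility: 0R0, 0R1, 1R1, 1R2, 2R2, 2R3, 3R3
The negation has an open branch (countermodel exists).

Not valid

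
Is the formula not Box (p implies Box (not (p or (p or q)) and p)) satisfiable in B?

Yes, satisfiable

1. not Box (p implies Box (not (p or (p or q)) and p)), u
2. not (p implies Box (not (p or (p or q)) and p)), v   [neg-Box-rule on 1: fresh world v, uRv]
3. p, v   [neg-implies-rule on 2]
4. not Box (not (p or (p or q)) and p), v   [neg-implies-rule on 2]
5. not (not (p or (p or q)) and p), w   [neg-Box-rule on 4: fresh world w, vRw]
6. not p, w   [neg-and-rule on 5 (branches; this branch)]
Accessibility: uRu, uRv, vRu, vRv, vRw, wRv, wRw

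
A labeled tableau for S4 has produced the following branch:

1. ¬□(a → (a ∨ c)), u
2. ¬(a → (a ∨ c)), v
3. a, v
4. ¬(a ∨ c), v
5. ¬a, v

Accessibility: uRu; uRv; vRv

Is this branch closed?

Both a and ¬a appear at v.

Yes, closed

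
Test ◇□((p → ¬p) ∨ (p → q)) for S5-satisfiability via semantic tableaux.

Satisfiable

1. ◇□((p → ¬p) ∨ (p → q)), u
2. □((p → ¬p) ∨ (p → q)), v   [◇-rule on 1: fresh world v, uRv]
3. (p → ¬p) ∨ (p → q), u   [□-rule on 2 via vRu]
4. (p → ¬p) ∨ (p → q), v   [□-rule on 2 via vRv]
5. p → q, u   [∨-rule on 3 (branches; this branch)]
6. p → q, v   [∨-rule on 4 (branches; this branch)]
7. q, u   [→-rule on 5 (branches; this branch)]
8. q, v   [→-rule on 6 (branches; this branch)]
Accessibility: uRu, uRv, vRu, vRv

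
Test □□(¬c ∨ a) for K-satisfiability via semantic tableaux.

1. □□(¬c ∨ a), w0

Satisfiable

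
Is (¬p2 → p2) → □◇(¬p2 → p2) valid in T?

Invalid (countermodel exists)

Tableau for the negation ¬((¬p2 → p2) → □◇(¬p2 → p2)):
1. ¬((¬p2 → p2) → □◇(¬p2 → p2)), 0
2. ¬p2 → p2, 0
3. ¬□◇(¬p2 → p2), 0
4. p2, 0
5. ¬◇(¬p2 → p2), 1
6. ¬(¬p2 → p2), 1
7. ¬p2, 1
Accessibility: 0R0, 0R1, 1R1
The negation has an open branch (countermodel exists).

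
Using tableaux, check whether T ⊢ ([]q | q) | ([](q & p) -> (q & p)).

Tableau for the negation ~(([]q | q) | ([](q & p) -> (q & p))):
1. ~(([]q | q) | ([](q & p) -> (q & p))), u
2. ~([]q | q), u
3. ~([](q & p) -> (q & p)), u
4. ~[]q, u
5. ~q, u
6. [](q & p), u
7. ~(q & p), u
8. q & p, u
9. q, u
10. p, u
Accessibility: uRu
Branch closes: q and ~q both at u.
All branches of the negation close; one closing branch shown above.

Valid in T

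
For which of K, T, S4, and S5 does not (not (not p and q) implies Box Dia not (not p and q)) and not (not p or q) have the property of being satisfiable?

S4-tableau for the formula:
1. not (not (not p and q) implies Box Dia not (not p and q)) and not (not p or q), u
2. not (not (not p and q) implies Box Dia not (not p and q)), u   [and-rule on 1]
3. not (not p or q), u   [and-rule on 1]
4. not (not p and q), u   [neg-implies-rule on 2]
5. not Box Dia not (not p and q), u   [neg-implies-rule on 2]
6. p, u   [neg-or-rule on 3]
7. not q, u   [neg-or-rule on 3]
8. not Dia not (not p and q), v   [neg-Box-rule on 5: fresh world v, uRv]
9. not p and q, v   [neg-Dia-rule on 8 via vRv]
10. not p, v   [and-rule on 9]
11. q, v   [and-rule on 9]
Accessibility: uRu, uRv, vRv
Complete open branch: satisfiable in S4, hence also in K, T (this S4-model is also a K-model and a T-model).
S5-tableau for the formula:
1. not (not (not p and q) implies Box Dia not (not p and q)) and not (not p or q), u
2. not (not (not p and q) implies Box Dia not (not p and q)), u   [and-rule on 1]
3. not (not p or q), u   [and-rule on 1]
4. not (not p and q), u   [neg-implies-rule on 2]
5. not Box Dia not (not p and q), u   [neg-implies-rule on 2]
6. p, u   [neg-or-rule on 3]
7. not q, u   [neg-or-rule on 3]
8. not Dia not (not p and q), v   [neg-Box-rule on 5: fresh world v, uRv]
9. not p and q, u   [neg-Dia-rule on 8 via vRu]
10. not p, u   [and-rule on 9]
11. q, u   [and-rule on 9]
Accessibility: uRu, uRv, vRu, vRv
Branch closes: p and not p both at u.
Every branch closes (one shown): unsatisfiable in S5.

K, T, S4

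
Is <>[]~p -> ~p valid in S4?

Invalid (countermodel exists)

Tableau for the negation ~(<>[]~p -> ~p):
1. ~(<>[]~p -> ~p), w0
2. <>[]~p, w0
3. p, w0
4. []~p, w1
5. ~p, w1
Accessibility: w0Rw0, w0Rw1, w1Rw1
The negation has an open branch (countermodel exists).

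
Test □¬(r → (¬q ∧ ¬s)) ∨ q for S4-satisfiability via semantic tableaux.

1. □¬(r → (¬q ∧ ¬s)) ∨ q, w0
2. q, w0
Accessibility: w0Rw0

Yes, satisfiable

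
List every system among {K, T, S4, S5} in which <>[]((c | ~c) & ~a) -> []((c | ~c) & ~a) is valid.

S5-tableau for the negation ~(<>[]((c | ~c) & ~a) -> []((c | ~c) & ~a)):
1. ~(<>[]((c | ~c) & ~a) -> []((c | ~c) & ~a)), u
2. <>[]((c | ~c) & ~a), u
3. ~[]((c | ~c) & ~a), u
4. []((c | ~c) & ~a), v
5. (c | ~c) & ~a, u
6. c | ~c, u
7. ~a, u
8. (c | ~c) & ~a, v
9. c | ~c, v
10. ~a, v
11. ~c, u
12. ~c, v
13. ~((c | ~c) & ~a), w
14. (c | ~c) & ~a, w
15. c | ~c, w
16. ~a, w
17. ~(c | ~c), w
18. ~c, w
19. c, w
Accessibility: uRu, uRv, uRw, vRu, vRv, vRw, wRu, wRv, wRw
Branch closes: c and ~c both at w.
Every branch closes (one shown): valid in S5.
S4-tableau for the negation ~(<>[]((c | ~c) & ~a) -> []((c | ~c) & ~a)):
1. ~(<>[]((c | ~c) & ~a) -> []((c | ~c) & ~a)), u
2. <>[]((c | ~c) & ~a), u
3. ~[]((c | ~c) & ~a), u
4. []((c | ~c) & ~a), v
5. (c | ~c) & ~a, v
6. c | ~c, v
7. ~a, v
8. ~c, v
9. ~((c | ~c) & ~a), w
10. a, w
Accessibility: uRu, uRv, uRw, vRv, wRw
Complete open branch: countermodel on an S4-frame, so not valid in S4, nor in K, T (the same frame is also a K-frame and a T-frame).

S5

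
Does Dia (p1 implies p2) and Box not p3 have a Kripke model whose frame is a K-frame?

Yes, satisfiable

1. Dia (p1 implies p2) and Box not p3, 0
2. Dia (p1 implies p2), 0
3. Box not p3, 0
4. p1 implies p2, 1
5. not p3, 1
6. p2, 1
Accessibility: 0R1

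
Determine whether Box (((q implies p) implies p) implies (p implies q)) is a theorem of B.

Invalid (countermodel exists)

Tableau for the negation not Box (((q implies p) implies p) implies (p implies q)):
1. not Box (((q implies p) implies p) implies (p implies q)), w0
2. not (((q implies p) implies p) implies (p implies q)), w1
3. (q implies p) implies p, w1
4. not (p implies q), w1
5. p, w1
6. not q, w1
Accessibility: w0Rw0, w0Rw1, w1Rw0, w1Rw1
The negation has an open branch (countermodel exists).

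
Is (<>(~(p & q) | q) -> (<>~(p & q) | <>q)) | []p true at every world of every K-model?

Tableau for the negation ~((<>(~(p & q) | q) -> (<>~(p & q) | <>q)) | []p):
1. ~((<>(~(p & q) | q) -> (<>~(p & q) | <>q)) | []p), w0
2. ~(<>(~(p & q) | q) -> (<>~(p & q) | <>q)), w0   [~|-rule on 1]
3. ~[]p, w0   [~|-rule on 1]
4. <>(~(p & q) | q), w0   [~->-rule on 2]
5. ~(<>~(p & q) | <>q), w0   [~->-rule on 2]
6. ~<>~(p & q), w0   [~|-rule on 5]
7. ~<>q, w0   [~|-rule on 5]
8. ~p, w1   [~[]-rule on 3: fresh world w1, w0Rw1]
9. p & q, w1   [~<>-rule on 6 via w0Rw1]
10. p, w1   [&-rule on 9]
11. q, w1   [&-rule on 9]
Accessibility: w0Rw1
Branch closes: p and ~p both at w1.
All branches of the negation close; one closing branch shown above.

Valid in K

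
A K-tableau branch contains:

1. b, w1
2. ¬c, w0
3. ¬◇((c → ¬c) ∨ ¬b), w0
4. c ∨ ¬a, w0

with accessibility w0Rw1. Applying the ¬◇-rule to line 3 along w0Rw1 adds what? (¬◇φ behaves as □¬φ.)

¬◇φ behaves as □¬φ: propagate the negated body to each accessible world.

¬((c → ¬c) ∨ ¬b), w1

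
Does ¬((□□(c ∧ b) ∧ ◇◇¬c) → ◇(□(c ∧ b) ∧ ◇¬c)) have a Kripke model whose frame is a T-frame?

1. ¬((□□(c ∧ b) ∧ ◇◇¬c) → ◇(□(c ∧ b) ∧ ◇¬c)), u
2. □□(c ∧ b) ∧ ◇◇¬c, u
3. ¬◇(□(c ∧ b) ∧ ◇¬c), u
4. □□(c ∧ b), u
5. ◇◇¬c, u
6. ¬(□(c ∧ b) ∧ ◇¬c), u
7. □(c ∧ b), u
8. c ∧ b, u
9. c, u
10. b, u
11. ¬□(c ∧ b), u
12. ◇¬c, v
13. ¬(□(c ∧ b) ∧ ◇¬c), v
14. □(c ∧ b), v
15. c ∧ b, v
16. c, v
17. b, v
18. ¬◇¬c, v
19. ¬(c ∧ b), w
20. ¬(□(c ∧ b) ∧ ◇¬c), w
21. □(c ∧ b), w
22. c ∧ b, w
23. c, w
24. b, w
25. ¬b, w
Accessibility: uRu, uRv, uRw, vRv, wRw
Branch closes: b and ¬b both at w.
(One branch shown.) All branches close.

No, unsatisfiable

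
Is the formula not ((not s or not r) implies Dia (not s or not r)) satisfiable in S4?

1. not ((not s or not r) implies Dia (not s or not r)), 0
2. not s or not r, 0
3. not Dia (not s or not r), 0
4. not (not s or not r), 0
5. s, 0
6. r, 0
7. not r, 0
Accessibility: 0R0
Branch closes: r and not r both at 0.
All branches of the tableau close; one closing branch shown above.

Unsatisfiable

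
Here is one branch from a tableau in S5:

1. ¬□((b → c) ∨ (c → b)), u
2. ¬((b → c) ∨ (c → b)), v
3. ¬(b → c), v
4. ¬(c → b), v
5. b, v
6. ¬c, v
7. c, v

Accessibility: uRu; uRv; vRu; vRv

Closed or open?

Both c and ¬c appear at v.

Yes, closed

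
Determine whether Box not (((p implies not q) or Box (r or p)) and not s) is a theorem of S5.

Tableau for the negation not Box not (((p implies not q) or Box (r or p)) and not s):
1. not Box not (((p implies not q) or Box (r or p)) and not s), 0
2. ((p implies not q) or Box (r or p)) and not s, 1   [neg-Box-rule on 1: fresh world 1, 0R1]
3. (p implies not q) or Box (r or p), 1   [and-rule on 2]
4. not s, 1   [and-rule on 2]
5. Box (r or p), 1   [or-rule on 3 (branches; this branch)]
6. r or p, 0   [Box-rule on 5 via 1R0]
7. r or p, 1   [Box-rule on 5 via 1R1]
8. p, 0   [or-rule on 6 (branches; this branch)]
9. p, 1   [or-rule on 7 (branches; this branch)]
Accessibility: 0R0, 0R1, 1R0, 1R1
The negation has an open branch (countermodel exists).

Not valid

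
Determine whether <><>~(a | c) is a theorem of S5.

Not valid

Tableau for the negation ~<><>~(a | c):
1. ~<><>~(a | c), 0
2. ~<>~(a | c), 0   [~<>-rule on 1 via 0R0]
3. a | c, 0   [~<>-rule on 2 via 0R0]
4. c, 0   [|-rule on 3 (branches; this branch)]
Accessibility: 0R0
The negation has an open branch (countermodel exists).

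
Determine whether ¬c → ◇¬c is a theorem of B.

Tableau for the negation ¬(¬c → ◇¬c):
1. ¬(¬c → ◇¬c), 0
2. ¬c, 0
3. ¬◇¬c, 0
4. c, 0
Accessibility: 0R0
Branch closes: c and ¬c both at 0.
All branches of the negation close; one closing branch shown above.

Valid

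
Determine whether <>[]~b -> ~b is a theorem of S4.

Invalid (countermodel exists)

Tableau for the negation ~(<>[]~b -> ~b):
1. ~(<>[]~b -> ~b), u
2. <>[]~b, u
3. b, u
4. []~b, v
5. ~b, v
Accessibility: uRu, uRv, vRv
The negation has an open branch (countermodel exists).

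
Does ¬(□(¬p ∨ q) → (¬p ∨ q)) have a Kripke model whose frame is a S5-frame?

Unsatisfiable (every branch closes)

1. ¬(□(¬p ∨ q) → (¬p ∨ q)), w0
2. □(¬p ∨ q), w0   [¬→-rule on 1]
3. ¬(¬p ∨ q), w0   [¬→-rule on 1]
4. p, w0   [¬∨-rule on 3]
5. ¬q, w0   [¬∨-rule on 3]
6. ¬p ∨ q, w0   [□-rule on 2 via w0Rw0]
7. q, w0   [∨-rule on 6 (branches; this branch)]
Accessibility: w0Rw0
Branch closes: q and ¬q both at w0.
Every branch closes; the branch above is one of them.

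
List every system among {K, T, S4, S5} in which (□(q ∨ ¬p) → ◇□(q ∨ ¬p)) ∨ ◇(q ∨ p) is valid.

K-tableau for the negation ¬((□(q ∨ ¬p) → ◇□(q ∨ ¬p)) ∨ ◇(q ∨ p)):
1. ¬((□(q ∨ ¬p) → ◇□(q ∨ ¬p)) ∨ ◇(q ∨ p)), 0
2. ¬(□(q ∨ ¬p) → ◇□(q ∨ ¬p)), 0
3. ¬◇(q ∨ p), 0
4. □(q ∨ ¬p), 0
5. ¬◇□(q ∨ ¬p), 0
Complete open branch: countermodel on a K-frame, so not valid in K.
T-tableau for the negation ¬((□(q ∨ ¬p) → ◇□(q ∨ ¬p)) ∨ ◇(q ∨ p)):
1. ¬((□(q ∨ ¬p) → ◇□(q ∨ ¬p)) ∨ ◇(q ∨ p)), 0
2. ¬(□(q ∨ ¬p) → ◇□(q ∨ ¬p)), 0
3. ¬◇(q ∨ p), 0
4. □(q ∨ ¬p), 0
5. ¬◇□(q ∨ ¬p), 0
6. ¬(q ∨ p), 0
7. ¬q, 0
8. ¬p, 0
9. q ∨ ¬p, 0
10. ¬□(q ∨ ¬p), 0
11. ¬(q ∨ ¬p), 1
12. ¬q, 1
13. p, 1
14. ¬(q ∨ p), 1
15. ¬p, 1
Accessibility: 0R0, 0R1, 1R1
Branch closes: p and ¬p both at 1.
Every branch closes (one shown): valid in T, hence also in S4, S5 (every theorem of T is a theorem of S4 and S5).

T, S4, S5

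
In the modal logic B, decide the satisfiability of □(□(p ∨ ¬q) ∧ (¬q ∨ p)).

Yes, satisfiable

1. □(□(p ∨ ¬q) ∧ (¬q ∨ p)), 0
2. □(p ∨ ¬q) ∧ (¬q ∨ p), 0
3. □(p ∨ ¬q), 0
4. ¬q ∨ p, 0
5. p ∨ ¬q, 0
6. p, 0
7. ¬q, 0
Accessibility: 0R0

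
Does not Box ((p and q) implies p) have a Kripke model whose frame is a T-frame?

No, unsatisfiable

1. not Box ((p and q) implies p), w0
2. not ((p and q) implies p), w1
3. p and q, w1
4. not p, w1
5. p, w1
6. q, w1
Accessibility: w0Rw0, w0Rw1, w1Rw1
Branch closes: p and not p both at w1.
All branches of the tableau close; one closing branch shown above.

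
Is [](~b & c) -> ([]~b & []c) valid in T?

Valid

Tableau for the negation ~([](~b & c) -> ([]~b & []c)):
1. ~([](~b & c) -> ([]~b & []c)), 0
2. [](~b & c), 0   [~->-rule on 1]
3. ~([]~b & []c), 0   [~->-rule on 1]
4. ~b & c, 0   [[]-rule on 2 via 0R0]
5. ~b, 0   [&-rule on 4]
6. c, 0   [&-rule on 4]
7. ~[]c, 0   [~&-rule on 3 (branches; this branch)]
8. ~c, 1   [~[]-rule on 7: fresh world 1, 0R1]
9. ~b & c, 1   [[]-rule on 2 via 0R1]
10. ~b, 1   [&-rule on 9]
11. c, 1   [&-rule on 9]
Accessibility: 0R0, 0R1, 1R1
Branch closes: c and ~c both at 1.
All branches of the negation close; one closing branch shown above.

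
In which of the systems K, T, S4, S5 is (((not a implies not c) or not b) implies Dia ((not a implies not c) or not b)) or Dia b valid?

T, S4, S5

T-tableau for the negation not ((((not a implies not c) or not b) implies Dia ((not a implies not c) or not b)) or Dia b):
1. not ((((not a implies not c) or not b) implies Dia ((not a implies not c) or not b)) or Dia b), u
2. not (((not a implies not c) or not b) implies Dia ((not a implies not c) or not b)), u
3. not Dia b, u
4. (not a implies not c) or not b, u
5. not Dia ((not a implies not c) or not b), u
6. not b, u
7. not ((not a implies not c) or not b), u
8. not (not a implies not c), u
9. b, u
Accessibility: uRu
Branch closes: b and not b both at u.
Every branch closes (one shown): valid in T, hence also in S4, S5 (every theorem of T is a theorem of S4 and S5).
K-tableau for the negation not ((((not a implies not c) or not b) implies Dia ((not a implies not c) or not b)) or Dia b):
1. not ((((not a implies not c) or not b) implies Dia ((not a implies not c) or not b)) or Dia b), u
2. not (((not a implies not c) or not b) implies Dia ((not a implies not c) or not b)), u
3. not Dia b, u
4. (not a implies not c) or not b, u
5. not Dia ((not a implies not c) or not b), u
6. not b, u
Complete open branch: countermodel on a K-frame, so not valid in K.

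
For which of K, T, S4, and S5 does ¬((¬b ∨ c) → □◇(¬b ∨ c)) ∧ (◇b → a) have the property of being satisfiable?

S5-tableau for the formula:
1. ¬((¬b ∨ c) → □◇(¬b ∨ c)) ∧ (◇b → a), w0
2. ¬((¬b ∨ c) → □◇(¬b ∨ c)), w0
3. ◇b → a, w0
4. ¬b ∨ c, w0
5. ¬□◇(¬b ∨ c), w0
6. ¬◇b, w0
7. ¬b, w0
8. c, w0
9. ¬◇(¬b ∨ c), w1
10. ¬b, w1
11. ¬(¬b ∨ c), w0
12. b, w0
13. ¬c, w0
Accessibility: w0Rw0, w0Rw1, w1Rw0, w1Rw1
Branch closes: b and ¬b both at w0.
Every branch closes (one shown): unsatisfiable in S5.
S4-tableau for the formula:
1. ¬((¬b ∨ c) → □◇(¬b ∨ c)) ∧ (◇b → a), w0
2. ¬((¬b ∨ c) → □◇(¬b ∨ c)), w0
3. ◇b → a, w0
4. ¬b ∨ c, w0
5. ¬□◇(¬b ∨ c), w0
6. a, w0
7. c, w0
8. ¬◇(¬b ∨ c), w1
9. ¬(¬b ∨ c), w1
10. b, w1
11. ¬c, w1
Accessibility: w0Rw0, w0Rw1, w1Rw1
Complete open branch: satisfiable in S4, hence also in K, T (this S4-model is also a K-model and a T-model).

K, T, S4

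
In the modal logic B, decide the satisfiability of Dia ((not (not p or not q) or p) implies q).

Yes, satisfiable

1. Dia ((not (not p or not q) or p) implies q), u
2. (not (not p or not q) or p) implies q, v   [Dia-rule on 1: fresh world v, uRv]
3. q, v   [implies-rule on 2 (branches; this branch)]
Accessibility: uRu, uRv, vRu, vRv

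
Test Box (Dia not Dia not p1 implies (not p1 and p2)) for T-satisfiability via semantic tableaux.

Satisfiable

1. Box (Dia not Dia not p1 implies (not p1 and p2)), 0
2. Dia not Dia not p1 implies (not p1 and p2), 0   [Box-rule on 1 via 0R0]
3. not p1 and p2, 0   [implies-rule on 2 (branches; this branch)]
4. not p1, 0   [and-rule on 3]
5. p2, 0   [and-rule on 3]
Accessibility: 0R0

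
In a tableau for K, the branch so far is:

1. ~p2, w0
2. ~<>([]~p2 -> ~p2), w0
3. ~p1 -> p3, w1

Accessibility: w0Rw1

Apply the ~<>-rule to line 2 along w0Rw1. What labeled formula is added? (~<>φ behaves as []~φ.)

~<>φ behaves as []~φ: propagate the negated body to each accessible world.

~([]~p2 -> ~p2), w1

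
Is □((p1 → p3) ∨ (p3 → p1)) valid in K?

Tableau for the negation ¬□((p1 → p3) ∨ (p3 → p1)):
1. ¬□((p1 → p3) ∨ (p3 → p1)), u
2. ¬((p1 → p3) ∨ (p3 → p1)), v
3. ¬(p1 → p3), v
4. ¬(p3 → p1), v
5. p1, v
6. ¬p3, v
7. p3, v
8. ¬p1, v
Accessibility: uRv
Branch closes: p3 and ¬p3 both at v.
All branches of the negation close; one closing branch shown above.

Valid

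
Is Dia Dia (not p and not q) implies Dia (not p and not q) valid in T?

Not valid

Tableau for the negation not (Dia Dia (not p and not q) implies Dia (not p and not q)):
1. not (Dia Dia (not p and not q) implies Dia (not p and not q)), u
2. Dia Dia (not p and not q), u
3. not Dia (not p and not q), u
4. not (not p and not q), u
5. q, u
6. Dia (not p and not q), v
7. not (not p and not q), v
8. q, v
9. not p and not q, w
10. not p, w
11. not q, w
Accessibility: uRu, uRv, vRv, vRw, wRw
The negation has an open branch (countermodel exists).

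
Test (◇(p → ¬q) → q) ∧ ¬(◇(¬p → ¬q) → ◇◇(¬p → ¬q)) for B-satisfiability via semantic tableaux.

1. (◇(p → ¬q) → q) ∧ ¬(◇(¬p → ¬q) → ◇◇(¬p → ¬q)), w0
2. ◇(p → ¬q) → q, w0   [∧-rule on 1]
3. ¬(◇(¬p → ¬q) → ◇◇(¬p → ¬q)), w0   [∧-rule on 1]
4. ◇(¬p → ¬q), w0   [¬→-rule on 3]
5. ¬◇◇(¬p → ¬q), w0   [¬→-rule on 3]
6. ¬◇(¬p → ¬q), w0   [¬◇-rule on 5 via w0Rw0]
7. ¬(¬p → ¬q), w0   [¬◇-rule on 6 via w0Rw0]
8. ¬p, w0   [¬→-rule on 7]
9. q, w0   [¬→-rule on 7]
10. ¬p → ¬q, w1   [◇-rule on 4: fresh world w1, w0Rw1]
11. ¬◇(¬p → ¬q), w1   [¬◇-rule on 5 via w0Rw1]
12. ¬(¬p → ¬q), w1   [¬◇-rule on 6 via w0Rw1]
13. ¬p, w1   [¬→-rule on 12]
14. q, w1   [¬→-rule on 12]
15. ¬q, w1   [→-rule on 10 (branches; this branch)]
Accessibility: w0Rw0, w0Rw1, w1Rw0, w1Rw1
Branch closes: q and ¬q both at w1.
All branches of the tableau close; one closing branch shown above.

Unsatisfiable (every branch closes)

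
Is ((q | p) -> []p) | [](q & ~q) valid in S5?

Tableau for the negation ~(((q | p) -> []p) | [](q & ~q)):
1. ~(((q | p) -> []p) | [](q & ~q)), 0
2. ~((q | p) -> []p), 0
3. ~[](q & ~q), 0
4. q | p, 0
5. ~[]p, 0
6. p, 0
7. ~(q & ~q), 1
8. q, 1
9. ~p, 2
Accessibility: 0R0, 0R1, 0R2, 1R0, 1R1, 1R2, 2R0, 2R1, 2R2
The negation has an open branch (countermodel exists).

Not valid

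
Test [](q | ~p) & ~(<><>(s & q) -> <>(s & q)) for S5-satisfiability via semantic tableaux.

No, unsatisfiable

1. [](q | ~p) & ~(<><>(s & q) -> <>(s & q)), u
2. [](q | ~p), u   [&-rule on 1]
3. ~(<><>(s & q) -> <>(s & q)), u   [&-rule on 1]
4. <><>(s & q), u   [~->-rule on 3]
5. ~<>(s & q), u   [~->-rule on 3]
6. q | ~p, u   [[]-rule on 2 via uRu]
7. ~(s & q), u   [~<>-rule on 5 via uRu]
8. ~p, u   [|-rule on 6 (branches; this branch)]
9. ~q, u   [~&-rule on 7 (branches; this branch)]
10. <>(s & q), v   [<>-rule on 4: fresh world v, uRv]
11. q | ~p, v   [[]-rule on 2 via uRv]
12. ~(s & q), v   [~<>-rule on 5 via uRv]
13. ~p, v   [|-rule on 11 (branches; this branch)]
14. ~q, v   [~&-rule on 12 (branches; this branch)]
15. s & q, w   [<>-rule on 10: fresh world w, vRw]
16. s, w   [&-rule on 15]
17. q, w   [&-rule on 15]
18. q | ~p, w   [[]-rule on 2 via uRw]
19. ~(s & q), w   [~<>-rule on 5 via uRw]
20. ~p, w   [|-rule on 18 (branches; this branch)]
21. ~q, w   [~&-rule on 19 (branches; this branch)]
Accessibility: uRu, uRv, uRw, vRu, vRv, vRw, wRu, wRv, wRw
Branch closes: q and ~q both at w.
Every branch closes; the branch above is one of them.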